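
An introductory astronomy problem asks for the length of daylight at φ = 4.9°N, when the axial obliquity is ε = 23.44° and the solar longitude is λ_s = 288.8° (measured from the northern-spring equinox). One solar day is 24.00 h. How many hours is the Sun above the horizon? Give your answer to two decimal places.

Solar declination: sin δ = sin ε · sin λ_s = sin 23.44° × sin 288.8° = -0.37657, so δ = -22.121°.
cos H₀ = −tan φ · tan δ = −tan(+4.9°) × tan(-22.121°) = 0.0348, so H₀ = 1.5359 rad = 88.00°.
Daylight = 2H₀/(2π) × 24.00 h = (1.5359/π) × 24.00 = 11.73 h.

11.73 h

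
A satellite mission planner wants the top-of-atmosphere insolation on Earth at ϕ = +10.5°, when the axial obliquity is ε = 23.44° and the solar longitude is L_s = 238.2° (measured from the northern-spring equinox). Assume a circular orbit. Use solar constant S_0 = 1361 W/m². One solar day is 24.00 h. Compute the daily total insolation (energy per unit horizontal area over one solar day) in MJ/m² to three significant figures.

31.1 MJ/m²

Solar declination: sin δ = sin ε · sin L_s = sin 23.44° × sin 238.2° = -0.33808, so δ = -19.760°.
cos h₀ = −tan(+10.5°) tan(-19.760°) = 0.0666, h₀ = 1.5042 rad.
Bracket: h₀ sin ϕ sin δ + cos ϕ cos δ sin h₀ = 1.5042×0.18224×-0.33808 + 0.98325×0.94112×0.99778 = -0.092676 + 0.923302 = 0.830626.
Q̄ = (S_0/π) × [bracket] = (1361/π) × 0.830626 = 359.84 W/m².
Daily total = Q̄ × 24.00 h × 3600 s/h = 359.84 × 24.00 × 3600 / 10⁶ = 31.09 MJ/m².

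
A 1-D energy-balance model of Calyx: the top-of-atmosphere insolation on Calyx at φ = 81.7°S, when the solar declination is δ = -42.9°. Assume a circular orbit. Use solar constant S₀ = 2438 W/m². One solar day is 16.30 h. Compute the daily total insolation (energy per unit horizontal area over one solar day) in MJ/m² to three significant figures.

cos H₀ = −tan(-81.7°) tan(-42.900°) = -6.3698 ≤ −1 ⇒ polar day, H₀ = π.
Bracket: H₀ sin φ sin δ + cos φ cos δ sin H₀ = 3.1416×-0.98953×-0.68072 + 0.14436×0.73254×0.00000 = 2.116159 + 0.000000 = 2.116159.
Q̄ = (S₀/π) × [bracket] = (2438/π) × 2.116159 = 1642.2 W/m².
Daily total = Q̄ × 16.30 h × 3600 s/h = 1642.2 × 16.30 × 3600 / 10⁶ = 96.36 MJ/m².

96.4 MJ/m²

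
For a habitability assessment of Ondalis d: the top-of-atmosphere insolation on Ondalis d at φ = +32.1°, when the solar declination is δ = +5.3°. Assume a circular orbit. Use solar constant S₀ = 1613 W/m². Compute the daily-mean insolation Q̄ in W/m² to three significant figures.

Q̄ ≈ 473 W/m²

cos H₀ = −tan(+32.1°) tan(+5.300°) = -0.0582, H₀ = 1.6290 rad.
Bracket: H₀ sin φ sin δ + cos φ cos δ sin H₀ = 1.6290×0.53140×0.09237 + 0.84712×0.99572×0.99831 = 0.079960 + 0.842069 = 0.922029.
Q̄ = (S₀/π) × [bracket] = (1613/π) × 0.922029 = 473.4 W/m².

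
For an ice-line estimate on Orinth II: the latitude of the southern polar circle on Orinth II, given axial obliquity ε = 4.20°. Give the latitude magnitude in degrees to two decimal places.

The polar circle is the lowest latitude that experiences at least one full rotation of continuous darkness at the northern-summer solstice; it lies at |ϕ| = 90° − ε = 90° − 4.20° = 85.80°.

85.80°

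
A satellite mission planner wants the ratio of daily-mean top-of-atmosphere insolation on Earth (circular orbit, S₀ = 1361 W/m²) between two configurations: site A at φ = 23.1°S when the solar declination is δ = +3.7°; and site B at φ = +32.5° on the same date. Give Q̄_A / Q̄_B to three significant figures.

— Configuration A (φ=-23.1°):
cos H₀ = −tan(-23.1°) tan(+3.700°) = 0.0276, H₀ = 1.5432 rad.
Bracket: H₀ sin φ sin δ + cos φ cos δ sin H₀ = 1.5432×-0.39234×0.06453 + 0.91982×0.99792×0.99962 = -0.039070 + 0.917558 = 0.878488.
Q̄ = (S₀/π) × [bracket] = (1361/π) × 0.878488 = 380.58 W/m².
— Configuration B (φ=+32.5°):
cos H₀ = −tan(+32.5°) tan(+3.700°) = -0.0412, H₀ = 1.6120 rad.
Bracket: H₀ sin φ sin δ + cos φ cos δ sin H₀ = 1.6120×0.53730×0.06453 + 0.84339×0.99792×0.99915 = 0.055891 + 0.840920 = 0.896811.
Q̄ = (S₀/π) × [bracket] = (1361/π) × 0.896811 = 388.52 W/m².
Ratio Q̄_A / Q̄_B = 380.58 / 388.52 = 0.9796.

Q̄_A / Q̄_B ≈ 0.980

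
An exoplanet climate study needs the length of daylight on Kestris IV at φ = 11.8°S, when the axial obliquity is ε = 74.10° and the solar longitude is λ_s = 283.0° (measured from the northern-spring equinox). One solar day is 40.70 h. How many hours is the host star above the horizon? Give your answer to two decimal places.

Solar declination: sin δ = sin ε · sin λ_s = sin 74.10° × sin 283.0° = -0.93709, so δ = -69.569°.
cos H₀ = −tan φ · tan δ = −tan(-11.8°) × tan(-69.569°) = -0.5608, so H₀ = 2.1662 rad = 124.11°.
Daylight = 2H₀/(2π) × 40.70 h = (2.1662/π) × 40.70 = 28.06 h.

28.06 h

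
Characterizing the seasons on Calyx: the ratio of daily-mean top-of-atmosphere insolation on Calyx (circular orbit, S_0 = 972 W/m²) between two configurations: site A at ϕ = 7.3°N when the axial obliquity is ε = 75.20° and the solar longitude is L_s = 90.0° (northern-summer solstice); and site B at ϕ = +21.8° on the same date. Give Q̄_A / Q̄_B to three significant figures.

Q̄_A / Q̄_B ≈ 0.423

— Configuration A (ϕ=+7.3°):
Solar declination: sin δ = sin ε · sin L_s = sin 75.20° × sin 90.0° = 0.96682, so δ = +75.200°.
cos h₀ = −tan(+7.3°) tan(+75.200°) = -0.4849, h₀ = 2.0770 rad.
Bracket: h₀ sin ϕ sin δ + cos ϕ cos δ sin h₀ = 2.0770×0.12706×0.96682 + 0.99189×0.25545×0.87460 = 0.255147 + 0.221605 = 0.476752.
Q̄ = (S_0/π) × [bracket] = (972/π) × 0.476752 = 147.51 W/m².
— Configuration B (ϕ=+21.8°):
cos h₀ = −tan(+21.8°) tan(+75.200°) = -1.5138 ≤ −1 ⇒ polar day, h₀ = π.
Bracket: h₀ sin ϕ sin δ + cos ϕ cos δ sin h₀ = 3.1416×0.37137×0.96682 + 0.92849×0.25545×0.00000 = 1.127985 + 0.000000 = 1.127985.
Q̄ = (S_0/π) × [bracket] = (972/π) × 1.127985 = 349.00 W/m².
Ratio Q̄_A / Q̄_B = 147.51 / 349.00 = 0.4227.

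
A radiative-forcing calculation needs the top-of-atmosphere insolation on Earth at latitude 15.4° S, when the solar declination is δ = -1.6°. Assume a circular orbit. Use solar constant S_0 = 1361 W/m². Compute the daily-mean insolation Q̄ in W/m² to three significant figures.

Q̄ ≈ 423 W/m²

cos h₀ = −tan(-15.4°) tan(-1.600°) = -0.0077, h₀ = 1.5785 rad.
Bracket: h₀ sin ϕ sin δ + cos ϕ cos δ sin h₀ = 1.5785×-0.26556×-0.02792 + 0.96410×0.99961×0.99997 = 0.011704 + 0.963695 = 0.975399.
Q̄ = (S_0/π) × [bracket] = (1361/π) × 0.975399 = 422.6 W/m².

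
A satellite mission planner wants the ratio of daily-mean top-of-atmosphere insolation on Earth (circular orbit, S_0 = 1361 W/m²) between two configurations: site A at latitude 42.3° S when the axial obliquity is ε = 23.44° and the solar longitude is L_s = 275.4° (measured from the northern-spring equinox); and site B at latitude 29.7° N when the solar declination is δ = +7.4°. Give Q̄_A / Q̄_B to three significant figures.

Q̄_A / Q̄_B ≈ 1.19

— Configuration A (ϕ=-42.3°):
Solar declination: sin δ = sin ε · sin L_s = sin 23.44° × sin 275.4° = -0.39602, so δ = -23.330°.
cos h₀ = −tan(-42.3°) tan(-23.330°) = -0.3924, h₀ = 1.9741 rad.
Bracket: h₀ sin ϕ sin δ + cos ϕ cos δ sin h₀ = 1.9741×-0.67301×-0.39602 + 0.73963×0.91824×0.91978 = 0.526148 + 0.624676 = 1.150824.
Q̄ = (S_0/π) × [bracket] = (1361/π) × 1.150824 = 498.56 W/m².
— Configuration B (ϕ=+29.7°):
cos h₀ = −tan(+29.7°) tan(+7.400°) = -0.0741, h₀ = 1.6449 rad.
Bracket: h₀ sin ϕ sin δ + cos ϕ cos δ sin h₀ = 1.6449×0.49546×0.12880 + 0.86863×0.99167×0.99725 = 0.104970 + 0.859025 = 0.963995.
Q̄ = (S_0/π) × [bracket] = (1361/π) × 0.963995 = 417.62 W/m².
Ratio Q̄_A / Q̄_B = 498.56 / 417.62 = 1.194.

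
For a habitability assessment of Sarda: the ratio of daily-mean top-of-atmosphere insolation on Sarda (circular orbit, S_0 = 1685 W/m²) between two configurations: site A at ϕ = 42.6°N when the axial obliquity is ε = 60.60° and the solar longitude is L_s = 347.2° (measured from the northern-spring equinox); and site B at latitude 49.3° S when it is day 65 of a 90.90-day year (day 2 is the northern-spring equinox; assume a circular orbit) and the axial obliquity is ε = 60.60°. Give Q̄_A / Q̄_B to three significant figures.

— Configuration A (ϕ=+42.6°):
Solar declination: sin δ = sin ε · sin L_s = sin 60.60° × sin 347.2° = -0.19302, so δ = -11.129°.
cos h₀ = −tan(+42.6°) tan(-11.129°) = 0.1809, h₀ = 1.3889 rad.
Bracket: h₀ sin ϕ sin δ + cos ϕ cos δ sin h₀ = 1.3889×0.67688×-0.19302 + 0.73610×0.98120×0.98350 = -0.181462 + 0.710344 = 0.528882.
Q̄ = (S_0/π) × [bracket] = (1685/π) × 0.528882 = 283.67 W/m².
— Configuration B (ϕ=-49.3°):
Solar longitude: L_s = 360° × (65 − 2)/90.90 = 249.505°.
sin δ = sin 60.60° × sin 249.505° = -0.81607, so δ = -54.693°.
cos h₀ = −tan(-49.3°) tan(-54.693°) = -1.6416 ≤ −1 ⇒ polar day, h₀ = π.
Bracket: h₀ sin ϕ sin δ + cos ϕ cos δ sin h₀ = 3.1416×-0.75813×-0.81607 + 0.65210×0.57796×0.00000 = 1.943668 + 0.000000 = 1.943668.
Q̄ = (S_0/π) × [bracket] = (1685/π) × 1.943668 = 1042.5 W/m².
Ratio Q̄_A / Q̄_B = 283.67 / 1042.5 = 0.2721.

Q̄_A / Q̄_B ≈ 0.272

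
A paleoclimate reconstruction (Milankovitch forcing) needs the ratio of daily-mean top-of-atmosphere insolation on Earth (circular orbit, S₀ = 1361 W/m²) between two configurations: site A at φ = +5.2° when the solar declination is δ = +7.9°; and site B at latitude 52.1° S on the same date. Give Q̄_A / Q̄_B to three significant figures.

— Configuration A (φ=+5.2°):
cos H₀ = −tan(+5.2°) tan(+7.900°) = -0.0126, H₀ = 1.5834 rad.
Bracket: H₀ sin φ sin δ + cos φ cos δ sin H₀ = 1.5834×0.09063×0.13744 + 0.99588×0.99051×0.99992 = 0.019723 + 0.986350 = 1.006073.
Q̄ = (S₀/π) × [bracket] = (1361/π) × 1.006073 = 435.85 W/m².
— Configuration B (φ=-52.1°):
cos H₀ = −tan(-52.1°) tan(+7.900°) = 0.1782, H₀ = 1.3916 rad.
Bracket: H₀ sin φ sin δ + cos φ cos δ sin H₀ = 1.3916×-0.78908×0.13744 + 0.61429×0.99051×0.98399 = -0.150921 + 0.598719 = 0.447798.
Q̄ = (S₀/π) × [bracket] = (1361/π) × 0.447798 = 193.99 W/m².
Ratio Q̄_A / Q̄_B = 435.85 / 193.99 = 2.247.

Q̄_A / Q̄_B ≈ 2.25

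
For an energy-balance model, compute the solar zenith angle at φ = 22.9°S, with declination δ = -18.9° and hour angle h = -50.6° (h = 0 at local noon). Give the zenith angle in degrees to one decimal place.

θ_z = 47.2°

cos θ_z = sin φ sin δ + cos φ cos δ cos h = 0.126044 + 0.553180 = 0.679224.
θ_z = arccos(0.679224) = 47.2°.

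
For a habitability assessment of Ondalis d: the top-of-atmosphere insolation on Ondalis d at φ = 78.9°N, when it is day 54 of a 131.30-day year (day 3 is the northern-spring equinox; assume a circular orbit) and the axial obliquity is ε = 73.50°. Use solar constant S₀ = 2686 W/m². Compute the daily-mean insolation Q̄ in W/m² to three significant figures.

Q̄ ≈ 1.63e+03 W/m²

Solar longitude: λ_s = 360° × (54 − 3)/131.30 = 139.832°.
sin δ = sin 73.50° × sin 139.832° = 0.61846, so δ = +38.204°.
cos H₀ = −tan(+78.9°) tan(+38.204°) = -4.0115 ≤ −1 ⇒ polar day, H₀ = π.
Bracket: H₀ sin φ sin δ + cos φ cos δ sin H₀ = 3.1416×0.98129×0.61846 + 0.19252×0.78581×0.00000 = 1.906601 + 0.000000 = 1.906601.
Q̄ = (S₀/π) × [bracket] = (2686/π) × 1.906601 = 1630 W/m².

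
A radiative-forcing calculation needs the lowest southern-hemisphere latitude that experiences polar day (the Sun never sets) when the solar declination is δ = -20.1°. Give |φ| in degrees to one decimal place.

Polar day requires cos H₀ = −tan φ tan δ ≤ −1, i.e. tan φ tan δ ≥ 1.
The boundary is |tan φ| · |tan δ| = 1, so |φ| = 90° − |δ| = 90° − 20.1° = 69.9° in the southern hemisphere.

|φ| = 69.9°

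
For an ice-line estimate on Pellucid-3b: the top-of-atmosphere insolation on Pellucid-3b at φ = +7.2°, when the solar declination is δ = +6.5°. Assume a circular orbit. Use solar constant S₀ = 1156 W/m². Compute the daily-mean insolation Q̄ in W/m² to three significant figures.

Q̄ ≈ 371 W/m²

cos H₀ = −tan(+7.2°) tan(+6.500°) = -0.0144, H₀ = 1.5852 rad.
Bracket: H₀ sin φ sin δ + cos φ cos δ sin H₀ = 1.5852×0.12533×0.11320 + 0.99211×0.99357×0.99990 = 0.022490 + 0.985632 = 1.008122.
Q̄ = (S₀/π) × [bracket] = (1156/π) × 1.008122 = 371.0 W/m².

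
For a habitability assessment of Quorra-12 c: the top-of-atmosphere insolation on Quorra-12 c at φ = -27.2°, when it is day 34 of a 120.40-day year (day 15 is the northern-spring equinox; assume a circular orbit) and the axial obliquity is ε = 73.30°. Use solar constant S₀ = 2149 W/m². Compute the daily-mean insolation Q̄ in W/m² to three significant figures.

Solar longitude: λ_s = 360° × (34 − 15)/120.40 = 56.811°.
sin δ = sin 73.30° × sin 56.811° = 0.80157, so δ = +53.280°.
cos H₀ = −tan(-27.2°) tan(+53.280°) = 0.6890, H₀ = 0.8107 rad.
Bracket: H₀ sin φ sin δ + cos φ cos δ sin H₀ = 0.8107×-0.45710×0.80157 + 0.88942×0.59790×0.72477 = -0.297039 + 0.385421 = 0.088382.
Q̄ = (S₀/π) × [bracket] = (2149/π) × 0.088382 = 60.46 W/m².

Q̄ ≈ 60.5 W/m²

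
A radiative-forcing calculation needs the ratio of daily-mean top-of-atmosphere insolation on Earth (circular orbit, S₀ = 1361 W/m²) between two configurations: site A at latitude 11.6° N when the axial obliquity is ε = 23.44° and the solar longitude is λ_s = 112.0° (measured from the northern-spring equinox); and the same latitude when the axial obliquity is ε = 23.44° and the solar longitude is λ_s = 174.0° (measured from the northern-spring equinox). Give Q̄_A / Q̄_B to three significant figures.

Q̄_A / Q̄_B ≈ 1.04

— Configuration A (φ=+11.6°):
Solar declination: sin δ = sin ε · sin λ_s = sin 23.44° × sin 112.0° = 0.36882, so δ = +21.643°.
cos H₀ = −tan(+11.6°) tan(+21.643°) = -0.0815, H₀ = 1.6523 rad.
Bracket: H₀ sin φ sin δ + cos φ cos δ sin H₀ = 1.6523×0.20108×0.36882 + 0.97958×0.92950×0.99668 = 0.122538 + 0.907497 = 1.030035.
Q̄ = (S₀/π) × [bracket] = (1361/π) × 1.030035 = 446.23 W/m².
— Configuration B (φ=+11.6°):
Solar declination: sin δ = sin ε · sin λ_s = sin 23.44° × sin 174.0° = 0.04158, so δ = +2.383°.
cos H₀ = −tan(+11.6°) tan(+2.383°) = -0.0085, H₀ = 1.5793 rad.
Bracket: H₀ sin φ sin δ + cos φ cos δ sin H₀ = 1.5793×0.20108×0.04158 + 0.97958×0.99914×0.99996 = 0.013204 + 0.978698 = 0.991902.
Q̄ = (S₀/π) × [bracket] = (1361/π) × 0.991902 = 429.71 W/m².
Ratio Q̄_A / Q̄_B = 446.23 / 429.71 = 1.038.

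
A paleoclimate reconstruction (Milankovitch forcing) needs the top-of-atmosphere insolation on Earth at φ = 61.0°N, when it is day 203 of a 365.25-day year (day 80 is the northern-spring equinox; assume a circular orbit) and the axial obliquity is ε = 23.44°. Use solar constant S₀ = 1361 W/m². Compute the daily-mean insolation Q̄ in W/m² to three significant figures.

Q̄ ≈ 444 W/m²

Solar longitude: λ_s = 360° × (203 − 80)/365.25 = 121.232°.
sin δ = sin 23.44° × sin 121.232° = 0.34014, so δ = +19.885°.
cos H₀ = −tan(+61.0°) tan(+19.885°) = -0.6525, H₀ = 2.2817 rad.
Bracket: H₀ sin φ sin δ + cos φ cos δ sin H₀ = 2.2817×0.87462×0.34014 + 0.48481×0.94038×0.75776 = 0.678790 + 0.345467 = 1.024257.
Q̄ = (S₀/π) × [bracket] = (1361/π) × 1.024257 = 443.7 W/m².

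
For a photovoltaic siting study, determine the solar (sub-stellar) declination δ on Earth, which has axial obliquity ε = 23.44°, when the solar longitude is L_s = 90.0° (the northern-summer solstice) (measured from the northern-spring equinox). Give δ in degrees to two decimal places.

sin δ = sin ε · sin L_s = sin 23.44° × sin 90.0° = 0.397789.
δ = arcsin(0.397789) = +23.44°.

δ = +23.44°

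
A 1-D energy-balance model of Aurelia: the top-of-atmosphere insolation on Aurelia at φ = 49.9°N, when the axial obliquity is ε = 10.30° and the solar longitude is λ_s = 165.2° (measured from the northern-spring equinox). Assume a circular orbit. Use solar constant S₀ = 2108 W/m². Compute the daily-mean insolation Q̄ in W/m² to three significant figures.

Solar declination: sin δ = sin ε · sin λ_s = sin 10.30° × sin 165.2° = 0.04567, so δ = +2.618°.
cos H₀ = −tan(+49.9°) tan(+2.618°) = -0.0543, H₀ = 1.6251 rad.
Bracket: H₀ sin φ sin δ + cos φ cos δ sin H₀ = 1.6251×0.76492×0.04567 + 0.64412×0.99896×0.99852 = 0.056771 + 0.642498 = 0.699269.
Q̄ = (S₀/π) × [bracket] = (2108/π) × 0.699269 = 469.2 W/m².

Q̄ ≈ 469 W/m²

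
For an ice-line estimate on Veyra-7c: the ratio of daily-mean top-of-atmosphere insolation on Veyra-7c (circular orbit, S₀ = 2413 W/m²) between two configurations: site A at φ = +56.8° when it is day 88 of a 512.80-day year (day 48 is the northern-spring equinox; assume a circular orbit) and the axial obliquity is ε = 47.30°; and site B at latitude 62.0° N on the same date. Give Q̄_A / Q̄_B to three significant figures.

— Configuration A (φ=+56.8°):
Solar longitude: λ_s = 360° × (88 − 48)/512.80 = 28.081°.
sin δ = sin 47.30° × sin 28.081° = 0.34594, so δ = +20.239°.
cos H₀ = −tan(+56.8°) tan(+20.239°) = -0.5634, H₀ = 2.1693 rad.
Bracket: H₀ sin φ sin δ + cos φ cos δ sin H₀ = 2.1693×0.83676×0.34594 + 0.54756×0.93826×0.82616 = 0.627945 + 0.424443 = 1.052388.
Q̄ = (S₀/π) × [bracket] = (2413/π) × 1.052388 = 808.32 W/m².
— Configuration B (φ=+62.0°):
cos H₀ = −tan(+62.0°) tan(+20.239°) = -0.6934, H₀ = 2.3370 rad.
Bracket: H₀ sin φ sin δ + cos φ cos δ sin H₀ = 2.3370×0.88295×0.34594 + 0.46947×0.93826×0.72052 = 0.713831 + 0.317378 = 1.031209.
Q̄ = (S₀/π) × [bracket] = (2413/π) × 1.031209 = 792.05 W/m².
Ratio Q̄_A / Q̄_B = 808.32 / 792.05 = 1.021.

Q̄_A / Q̄_B ≈ 1.02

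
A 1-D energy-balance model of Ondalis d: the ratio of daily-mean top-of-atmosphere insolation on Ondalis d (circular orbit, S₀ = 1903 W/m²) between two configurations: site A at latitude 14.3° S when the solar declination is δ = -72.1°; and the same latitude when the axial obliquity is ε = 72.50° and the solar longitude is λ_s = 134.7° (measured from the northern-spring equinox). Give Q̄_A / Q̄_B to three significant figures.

— Configuration A (φ=-14.3°):
cos H₀ = −tan(-14.3°) tan(-72.100°) = -0.7892, H₀ = 2.4803 rad.
Bracket: H₀ sin φ sin δ + cos φ cos δ sin H₀ = 2.4803×-0.24700×-0.95159 + 0.96902×0.30736×0.61417 = 0.582976 + 0.182923 = 0.765899.
Q̄ = (S₀/π) × [bracket] = (1903/π) × 0.765899 = 463.94 W/m².
— Configuration B (φ=-14.3°):
Solar declination: sin δ = sin ε · sin λ_s = sin 72.50° × sin 134.7° = 0.67790, so δ = +42.680°.
cos H₀ = −tan(-14.3°) tan(+42.680°) = 0.2350, H₀ = 1.3335 rad.
Bracket: H₀ sin φ sin δ + cos φ cos δ sin H₀ = 1.3335×-0.24700×0.67790 + 0.96902×0.73515×0.97198 = -0.223283 + 0.692414 = 0.469131.
Q̄ = (S₀/π) × [bracket] = (1903/π) × 0.469131 = 284.17 W/m².
Ratio Q̄_A / Q̄_B = 463.94 / 284.17 = 1.633.

Q̄_A / Q̄_B ≈ 1.63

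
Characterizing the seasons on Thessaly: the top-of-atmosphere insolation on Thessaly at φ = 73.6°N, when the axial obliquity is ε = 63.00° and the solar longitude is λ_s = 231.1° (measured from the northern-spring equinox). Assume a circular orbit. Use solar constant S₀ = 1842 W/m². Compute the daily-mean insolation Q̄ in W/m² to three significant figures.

Solar declination: sin δ = sin ε · sin λ_s = sin 63.00° × sin 231.1° = -0.69342, so δ = -43.901°.
cos H₀ = −tan(+73.6°) tan(-43.901°) = 3.2699 ≥ 1 ⇒ polar night, H₀ = 0 and Q̄ = 0.

Q̄ ≈ 0.00 W/m²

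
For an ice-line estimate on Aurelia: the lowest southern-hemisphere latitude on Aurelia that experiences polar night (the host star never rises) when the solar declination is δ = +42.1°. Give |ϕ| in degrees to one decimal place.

Polar night requires cos h₀ = −tan ϕ tan δ ≥ 1, i.e. tan ϕ tan δ ≤ −1.
The boundary is |tan ϕ| · |tan δ| = 1, so |ϕ| = 90° − |δ| = 90° − 42.1° = 47.9° in the southern hemisphere.

|ϕ| = 47.9°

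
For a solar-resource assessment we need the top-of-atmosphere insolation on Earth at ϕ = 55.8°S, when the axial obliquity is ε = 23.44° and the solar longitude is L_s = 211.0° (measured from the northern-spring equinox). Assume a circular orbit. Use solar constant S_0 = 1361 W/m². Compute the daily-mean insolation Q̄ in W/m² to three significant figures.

Solar declination: sin δ = sin ε · sin L_s = sin 23.44° × sin 211.0° = -0.20488, so δ = -11.822°.
cos h₀ = −tan(-55.8°) tan(-11.822°) = -0.3080, h₀ = 1.8839 rad.
Bracket: h₀ sin ϕ sin δ + cos ϕ cos δ sin h₀ = 1.8839×-0.82708×-0.20488 + 0.56208×0.97879×0.95139 = 0.319231 + 0.523415 = 0.842646.
Q̄ = (S_0/π) × [bracket] = (1361/π) × 0.842646 = 365.1 W/m².

Q̄ ≈ 365 W/m²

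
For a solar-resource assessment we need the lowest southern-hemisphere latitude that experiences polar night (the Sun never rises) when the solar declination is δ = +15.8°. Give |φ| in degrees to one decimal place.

Polar night requires cos H₀ = −tan φ tan δ ≥ 1, i.e. tan φ tan δ ≤ −1.
The boundary is |tan φ| · |tan δ| = 1, so |φ| = 90° − |δ| = 90° − 15.8° = 74.2° in the southern hemisphere.

|φ| = 74.2°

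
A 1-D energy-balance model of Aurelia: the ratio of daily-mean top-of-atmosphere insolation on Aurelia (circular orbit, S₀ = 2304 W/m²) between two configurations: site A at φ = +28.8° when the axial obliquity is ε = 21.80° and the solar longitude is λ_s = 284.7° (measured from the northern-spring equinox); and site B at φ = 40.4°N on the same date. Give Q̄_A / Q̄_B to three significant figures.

— Configuration A (φ=+28.8°):
Solar declination: sin δ = sin ε · sin λ_s = sin 21.80° × sin 284.7° = -0.35921, so δ = -21.052°.
cos H₀ = −tan(+28.8°) tan(-21.052°) = 0.2116, H₀ = 1.3576 rad.
Bracket: H₀ sin φ sin δ + cos φ cos δ sin H₀ = 1.3576×0.48175×-0.35921 + 0.87631×0.93326×0.97736 = -0.234932 + 0.799310 = 0.564378.
Q̄ = (S₀/π) × [bracket] = (2304/π) × 0.564378 = 413.91 W/m².
— Configuration B (φ=+40.4°):
cos H₀ = −tan(+40.4°) tan(-21.052°) = 0.3276, H₀ = 1.2371 rad.
Bracket: H₀ sin φ sin δ + cos φ cos δ sin H₀ = 1.2371×0.64812×-0.35921 + 0.76154×0.93326×0.94482 = -0.288011 + 0.671498 = 0.383487.
Q̄ = (S₀/π) × [bracket] = (2304/π) × 0.383487 = 281.24 W/m².
Ratio Q̄_A / Q̄_B = 413.91 / 281.24 = 1.472.

Q̄_A / Q̄_B ≈ 1.47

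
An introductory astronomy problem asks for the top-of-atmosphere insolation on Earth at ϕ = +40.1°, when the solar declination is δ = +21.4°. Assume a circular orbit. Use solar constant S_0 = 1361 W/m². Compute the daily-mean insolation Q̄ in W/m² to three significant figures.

cos h₀ = −tan(+40.1°) tan(+21.400°) = -0.3300, h₀ = 1.9071 rad.
Bracket: h₀ sin ϕ sin δ + cos ϕ cos δ sin h₀ = 1.9071×0.64412×0.36488 + 0.76492×0.93106×0.94398 = 0.448219 + 0.672290 = 1.120509.
Q̄ = (S_0/π) × [bracket] = (1361/π) × 1.120509 = 485.4 W/m².

Q̄ ≈ 485 W/m²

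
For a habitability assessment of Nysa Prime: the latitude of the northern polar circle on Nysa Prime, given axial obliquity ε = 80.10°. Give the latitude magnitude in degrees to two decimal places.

The polar circle is the lowest latitude that experiences at least one full rotation of continuous daylight at the northern-summer solstice; it lies at |φ| = 90° − ε = 90° − 80.10° = 9.90°.

9.90°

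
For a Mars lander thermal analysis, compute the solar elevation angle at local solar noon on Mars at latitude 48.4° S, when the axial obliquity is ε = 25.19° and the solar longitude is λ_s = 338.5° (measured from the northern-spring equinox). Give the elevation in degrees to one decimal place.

Solar declination: sin δ = sin ε · sin λ_s = sin 25.19° × sin 338.5° = -0.15599, so δ = -8.974°.
At local noon the hour angle is zero, so the zenith angle equals |φ − δ| = |-48.4° − (-8.974°)| = 39.426°.
Elevation = 90° − 39.426° = 50.6°.

50.6°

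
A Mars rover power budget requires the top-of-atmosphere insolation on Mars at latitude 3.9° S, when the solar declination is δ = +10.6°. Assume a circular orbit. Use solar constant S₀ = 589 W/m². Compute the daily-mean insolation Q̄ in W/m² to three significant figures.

cos H₀ = −tan(-3.9°) tan(+10.600°) = 0.0128, H₀ = 1.5580 rad.
Bracket: H₀ sin φ sin δ + cos φ cos δ sin H₀ = 1.5580×-0.06802×0.18395 + 0.99768×0.98294×0.99992 = -0.019494 + 0.980581 = 0.961087.
Q̄ = (S₀/π) × [bracket] = (589/π) × 0.961087 = 180.2 W/m².

Q̄ ≈ 180 W/m²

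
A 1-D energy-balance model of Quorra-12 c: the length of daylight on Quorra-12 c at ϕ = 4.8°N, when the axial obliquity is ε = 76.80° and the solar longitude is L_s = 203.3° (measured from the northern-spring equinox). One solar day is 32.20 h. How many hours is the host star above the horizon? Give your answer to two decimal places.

15.74 h

Solar declination: sin δ = sin ε · sin L_s = sin 76.80° × sin 203.3° = -0.38509, so δ = -22.650°.
cos h₀ = −tan ϕ · tan δ = −tan(+4.8°) × tan(-22.650°) = 0.0350, so h₀ = 1.5357 rad = 87.99°.
Daylight = 2h₀/(2π) × 32.20 h = (1.5357/π) × 32.20 = 15.74 h.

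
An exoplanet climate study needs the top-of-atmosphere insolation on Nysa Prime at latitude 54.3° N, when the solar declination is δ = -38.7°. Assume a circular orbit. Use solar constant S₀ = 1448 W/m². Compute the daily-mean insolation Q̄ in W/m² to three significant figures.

cos H₀ = −tan(+54.3°) tan(-38.700°) = 1.1149 ≥ 1 ⇒ polar night, H₀ = 0 and Q̄ = 0.

Q̄ ≈ 0.00 W/m²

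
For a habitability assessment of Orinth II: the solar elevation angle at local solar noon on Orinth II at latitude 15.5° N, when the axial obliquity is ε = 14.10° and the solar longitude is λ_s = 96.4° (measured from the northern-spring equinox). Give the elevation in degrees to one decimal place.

88.5°

Solar declination: sin δ = sin ε · sin λ_s = sin 14.10° × sin 96.4° = 0.24210, so δ = +14.010°.
At local noon the hour angle is zero, so the zenith angle equals |φ − δ| = |+15.5° − (+14.010°)| = 1.490°.
Elevation = 90° − 1.490° = 88.5°.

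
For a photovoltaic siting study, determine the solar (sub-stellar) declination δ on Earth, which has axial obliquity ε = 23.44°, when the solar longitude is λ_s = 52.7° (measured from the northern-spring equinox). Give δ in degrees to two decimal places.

sin δ = sin ε · sin λ_s = sin 23.44° × sin 52.7° = 0.316430.
δ = arcsin(0.316430) = +18.45°.

δ = +18.45°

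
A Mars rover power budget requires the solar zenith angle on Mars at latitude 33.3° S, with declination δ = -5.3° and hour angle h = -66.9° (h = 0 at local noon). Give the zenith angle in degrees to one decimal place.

cos θ_z = sin ϕ sin δ + cos ϕ cos δ cos h = 0.050714 + 0.326516 = 0.377230.
θ_z = arccos(0.377230) = 67.8°.

θ_z = 67.8°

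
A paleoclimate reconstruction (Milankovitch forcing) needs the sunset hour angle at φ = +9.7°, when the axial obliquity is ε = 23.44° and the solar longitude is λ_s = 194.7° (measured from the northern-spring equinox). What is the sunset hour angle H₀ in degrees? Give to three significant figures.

H₀ = 89.0°

Solar declination: sin δ = sin ε · sin λ_s = sin 23.44° × sin 194.7° = -0.10094, so δ = -5.793°.
cos H₀ = −tan φ · tan δ = −tan(+9.7°) × tan(-5.793°) = 0.0173, so H₀ = 1.5535 rad = 89.01°.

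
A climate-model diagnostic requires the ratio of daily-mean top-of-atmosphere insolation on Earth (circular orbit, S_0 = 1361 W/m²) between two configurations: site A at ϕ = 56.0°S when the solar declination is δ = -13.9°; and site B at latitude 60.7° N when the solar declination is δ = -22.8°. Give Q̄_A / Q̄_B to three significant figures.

Q̄_A / Q̄_B ≈ 16.5

— Configuration A (ϕ=-56.0°):
cos h₀ = −tan(-56.0°) tan(-13.900°) = -0.3669, h₀ = 1.9465 rad.
Bracket: h₀ sin ϕ sin δ + cos ϕ cos δ sin h₀ = 1.9465×-0.82904×-0.24023 + 0.55919×0.97072×0.93026 = 0.387665 + 0.504961 = 0.892626.
Q̄ = (S_0/π) × [bracket] = (1361/π) × 0.892626 = 386.70 W/m².
— Configuration B (ϕ=+60.7°):
cos h₀ = −tan(+60.7°) tan(-22.800°) = 0.7491, h₀ = 0.7241 rad.
Bracket: h₀ sin ϕ sin δ + cos ϕ cos δ sin h₀ = 0.7241×0.87207×-0.38752 + 0.48938×0.92186×0.66249 = -0.244706 + 0.298876 = 0.054170.
Q̄ = (S_0/π) × [bracket] = (1361/π) × 0.054170 = 23.468 W/m².
Ratio Q̄_A / Q̄_B = 386.70 / 23.468 = 16.48.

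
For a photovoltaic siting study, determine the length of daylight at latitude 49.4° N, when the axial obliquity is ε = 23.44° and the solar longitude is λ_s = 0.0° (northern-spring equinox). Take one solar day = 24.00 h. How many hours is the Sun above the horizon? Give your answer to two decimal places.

Solar declination: sin δ = sin ε · sin λ_s = sin 23.44° × sin 0.0° = 0.00000, so δ = +0.000°.
cos H₀ = −tan φ · tan δ = −tan(+49.4°) × tan(+0.000°) = -0.0000, so H₀ = 1.5708 rad = 90.00°.
Daylight = 2H₀/(2π) × 24.00 h = (1.5708/π) × 24.00 = 12.00 h.

12.00 h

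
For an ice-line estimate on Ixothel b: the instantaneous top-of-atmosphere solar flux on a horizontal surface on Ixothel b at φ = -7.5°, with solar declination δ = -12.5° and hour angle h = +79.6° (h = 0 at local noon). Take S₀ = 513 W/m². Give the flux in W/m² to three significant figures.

cos θ_z = sin φ sin δ + cos φ cos δ cos h = 0.028251 + 0.174732 = 0.202983.
Flux = S₀ · cos θ_z = 513 × 0.202983 = 104.1 W/m².

104 W/m²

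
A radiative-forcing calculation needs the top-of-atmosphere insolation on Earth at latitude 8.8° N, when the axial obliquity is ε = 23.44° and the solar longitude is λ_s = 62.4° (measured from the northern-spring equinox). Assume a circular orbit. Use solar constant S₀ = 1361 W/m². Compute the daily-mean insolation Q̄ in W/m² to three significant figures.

Solar declination: sin δ = sin ε · sin λ_s = sin 23.44° × sin 62.4° = 0.35252, so δ = +20.642°.
cos H₀ = −tan(+8.8°) tan(+20.642°) = -0.0583, H₀ = 1.6291 rad.
Bracket: H₀ sin φ sin δ + cos φ cos δ sin H₀ = 1.6291×0.15299×0.35252 + 0.98823×0.93580×0.99830 = 0.087861 + 0.923213 = 1.011074.
Q̄ = (S₀/π) × [bracket] = (1361/π) × 1.011074 = 438.0 W/m².

Q̄ ≈ 438 W/m²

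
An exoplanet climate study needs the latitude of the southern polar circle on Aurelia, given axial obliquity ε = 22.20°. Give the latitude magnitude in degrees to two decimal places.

67.80°

The polar circle is the lowest latitude that experiences at least one full rotation of continuous darkness at the northern-summer solstice; it lies at |ϕ| = 90° − ε = 90° − 22.20° = 67.80°.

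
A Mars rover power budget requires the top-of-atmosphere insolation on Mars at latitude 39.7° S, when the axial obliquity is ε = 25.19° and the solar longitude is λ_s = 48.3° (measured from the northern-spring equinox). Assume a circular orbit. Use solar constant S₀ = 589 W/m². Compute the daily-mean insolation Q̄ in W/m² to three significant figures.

Q̄ ≈ 82.3 W/m²

Solar declination: sin δ = sin ε · sin λ_s = sin 25.19° × sin 48.3° = 0.31779, so δ = +18.529°.
cos H₀ = −tan(-39.7°) tan(+18.529°) = 0.2783, H₀ = 1.2888 rad.
Bracket: H₀ sin φ sin δ + cos φ cos δ sin H₀ = 1.2888×-0.63877×0.31779 + 0.76940×0.94816×0.96051 = -0.261620 + 0.700706 = 0.439086.
Q̄ = (S₀/π) × [bracket] = (589/π) × 0.439086 = 82.32 W/m².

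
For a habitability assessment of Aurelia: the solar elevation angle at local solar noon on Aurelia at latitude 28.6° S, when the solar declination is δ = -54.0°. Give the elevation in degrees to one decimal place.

64.6°

At local noon the hour angle is zero, so the zenith angle equals |φ − δ| = |-28.6° − (-54.000°)| = 25.400°.
Elevation = 90° − 25.400° = 64.6°.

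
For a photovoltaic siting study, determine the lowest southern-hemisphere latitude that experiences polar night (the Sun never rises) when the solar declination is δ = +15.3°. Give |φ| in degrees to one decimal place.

Polar night requires cos H₀ = −tan φ tan δ ≥ 1, i.e. tan φ tan δ ≤ −1.
The boundary is |tan φ| · |tan δ| = 1, so |φ| = 90° − |δ| = 90° − 15.3° = 74.7° in the southern hemisphere.

|φ| = 74.7°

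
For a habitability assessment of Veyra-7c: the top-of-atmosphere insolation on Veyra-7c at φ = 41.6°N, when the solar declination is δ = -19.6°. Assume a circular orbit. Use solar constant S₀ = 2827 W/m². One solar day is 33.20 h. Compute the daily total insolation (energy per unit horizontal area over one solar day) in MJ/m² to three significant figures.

42.0 MJ/m²

cos H₀ = −tan(+41.6°) tan(-19.600°) = 0.3161, H₀ = 1.2491 rad.
Bracket: H₀ sin φ sin δ + cos φ cos δ sin H₀ = 1.2491×0.66393×-0.33545 + 0.74780×0.94206×0.94871 = -0.278194 + 0.668340 = 0.390146.
Q̄ = (S₀/π) × [bracket] = (2827/π) × 0.390146 = 351.08 W/m².
Daily total = Q̄ × 33.20 h × 3600 s/h = 351.08 × 33.20 × 3600 / 10⁶ = 41.96 MJ/m².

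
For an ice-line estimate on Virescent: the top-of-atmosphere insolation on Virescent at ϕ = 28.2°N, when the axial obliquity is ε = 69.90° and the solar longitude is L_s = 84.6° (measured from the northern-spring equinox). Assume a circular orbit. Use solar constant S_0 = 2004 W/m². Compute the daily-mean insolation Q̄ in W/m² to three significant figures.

Q̄ ≈ 885 W/m²

Solar declination: sin δ = sin ε · sin L_s = sin 69.90° × sin 84.6° = 0.93493, so δ = +69.216°.
cos h₀ = −tan(+28.2°) tan(+69.216°) = -1.4128 ≤ −1 ⇒ polar day, h₀ = π.
Bracket: h₀ sin ϕ sin δ + cos ϕ cos δ sin h₀ = 3.1416×0.47255×0.93493 + 0.88130×0.35484×0.00000 = 1.387963 + 0.000000 = 1.387963.
Q̄ = (S_0/π) × [bracket] = (2004/π) × 1.387963 = 885.4 W/m².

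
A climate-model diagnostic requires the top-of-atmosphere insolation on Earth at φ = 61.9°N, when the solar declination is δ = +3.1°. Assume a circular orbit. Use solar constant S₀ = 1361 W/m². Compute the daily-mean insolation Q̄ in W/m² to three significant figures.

cos H₀ = −tan(+61.9°) tan(+3.100°) = -0.1014, H₀ = 1.6724 rad.
Bracket: H₀ sin φ sin δ + cos φ cos δ sin H₀ = 1.6724×0.88213×0.05408 + 0.47101×0.99854×0.99484 = 0.079783 + 0.467895 = 0.547678.
Q̄ = (S₀/π) × [bracket] = (1361/π) × 0.547678 = 237.3 W/m².

Q̄ ≈ 237 W/m²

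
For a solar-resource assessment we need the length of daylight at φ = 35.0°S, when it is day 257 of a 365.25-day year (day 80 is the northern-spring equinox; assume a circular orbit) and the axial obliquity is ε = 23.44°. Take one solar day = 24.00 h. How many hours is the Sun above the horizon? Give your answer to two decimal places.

Solar longitude: λ_s = 360° × (257 − 80)/365.25 = 174.456°.
sin δ = sin 23.44° × sin 174.456° = 0.03843, so δ = +2.203°.
cos H₀ = −tan φ · tan δ = −tan(-35.0°) × tan(+2.203°) = 0.0269, so H₀ = 1.5439 rad = 88.46°.
Daylight = 2H₀/(2π) × 24.00 h = (1.5439/π) × 24.00 = 11.79 h.

11.79 h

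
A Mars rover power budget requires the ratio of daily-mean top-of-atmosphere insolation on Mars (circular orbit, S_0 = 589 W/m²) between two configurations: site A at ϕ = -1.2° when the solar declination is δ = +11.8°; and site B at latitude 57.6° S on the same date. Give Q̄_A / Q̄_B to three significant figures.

Q̄_A / Q̄_B ≈ 3.45

— Configuration A (ϕ=-1.2°):
cos h₀ = −tan(-1.2°) tan(+11.800°) = 0.0044, h₀ = 1.5664 rad.
Bracket: h₀ sin ϕ sin δ + cos ϕ cos δ sin h₀ = 1.5664×-0.02094×0.20450 + 0.99978×0.97887×0.99999 = -0.006708 + 0.978645 = 0.971937.
Q̄ = (S_0/π) × [bracket] = (589/π) × 0.971937 = 182.22 W/m².
— Configuration B (ϕ=-57.6°):
cos h₀ = −tan(-57.6°) tan(+11.800°) = 0.3292, h₀ = 1.2353 rad.
Bracket: h₀ sin ϕ sin δ + cos ϕ cos δ sin h₀ = 1.2353×-0.84433×0.20450 + 0.53583×0.97887×0.94426 = -0.213294 + 0.495272 = 0.281978.
Q̄ = (S_0/π) × [bracket] = (589/π) × 0.281978 = 52.867 W/m².
Ratio Q̄_A / Q̄_B = 182.22 / 52.867 = 3.447.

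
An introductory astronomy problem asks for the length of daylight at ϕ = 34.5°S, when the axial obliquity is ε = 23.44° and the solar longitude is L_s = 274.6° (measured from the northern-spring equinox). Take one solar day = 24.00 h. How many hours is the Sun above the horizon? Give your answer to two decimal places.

14.30 h

Solar declination: sin δ = sin ε · sin L_s = sin 23.44° × sin 274.6° = -0.39651, so δ = -23.360°.
cos h₀ = −tan ϕ · tan δ = −tan(-34.5°) × tan(-23.360°) = -0.2968, so h₀ = 1.8722 rad = 107.27°.
Daylight = 2h₀/(2π) × 24.00 h = (1.8722/π) × 24.00 = 14.30 h.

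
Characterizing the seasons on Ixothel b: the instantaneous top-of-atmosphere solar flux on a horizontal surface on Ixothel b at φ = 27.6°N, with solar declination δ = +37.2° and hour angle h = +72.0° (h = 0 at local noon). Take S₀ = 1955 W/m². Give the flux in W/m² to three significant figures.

cos θ_z = sin φ sin δ + cos φ cos δ cos h = 0.280108 + 0.218131 = 0.498239.
Flux = S₀ · cos θ_z = 1955 × 0.498239 = 974.1 W/m².

974 W/m²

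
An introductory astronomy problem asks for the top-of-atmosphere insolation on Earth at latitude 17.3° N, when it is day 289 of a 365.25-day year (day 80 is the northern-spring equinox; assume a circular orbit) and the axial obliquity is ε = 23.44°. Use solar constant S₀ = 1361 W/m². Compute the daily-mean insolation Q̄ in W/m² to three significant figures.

Solar longitude: λ_s = 360° × (289 − 80)/365.25 = 205.996°.
sin δ = sin 23.44° × sin 205.996° = -0.17435, so δ = -10.041°.
cos H₀ = −tan(+17.3°) tan(-10.041°) = 0.0551, H₀ = 1.5156 rad.
Bracket: H₀ sin φ sin δ + cos φ cos δ sin H₀ = 1.5156×0.29737×-0.17435 + 0.95476×0.98468×0.99848 = -0.078578 + 0.938704 = 0.860126.
Q̄ = (S₀/π) × [bracket] = (1361/π) × 0.860126 = 372.6 W/m².

Q̄ ≈ 373 W/m²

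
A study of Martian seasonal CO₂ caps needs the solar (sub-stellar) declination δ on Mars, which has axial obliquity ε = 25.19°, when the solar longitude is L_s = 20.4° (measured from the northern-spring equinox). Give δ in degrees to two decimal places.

δ = +8.53°

sin δ = sin ε · sin L_s = sin 25.19° × sin 20.4° = 0.148360.
δ = arcsin(0.148360) = +8.53°.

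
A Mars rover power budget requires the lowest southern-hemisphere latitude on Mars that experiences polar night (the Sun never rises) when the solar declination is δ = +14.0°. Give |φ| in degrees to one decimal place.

Polar night requires cos H₀ = −tan φ tan δ ≥ 1, i.e. tan φ tan δ ≤ −1.
The boundary is |tan φ| · |tan δ| = 1, so |φ| = 90° − |δ| = 90° − 14.0° = 76.0° in the southern hemisphere.

|φ| = 76.0°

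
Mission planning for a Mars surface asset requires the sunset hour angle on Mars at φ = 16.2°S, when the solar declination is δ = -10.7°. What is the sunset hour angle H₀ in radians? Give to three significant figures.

H₀ = 1.63 rad

cos H₀ = −tan φ · tan δ = −tan(-16.2°) × tan(-10.700°) = -0.0549, so H₀ = 1.6257 rad = 93.15°.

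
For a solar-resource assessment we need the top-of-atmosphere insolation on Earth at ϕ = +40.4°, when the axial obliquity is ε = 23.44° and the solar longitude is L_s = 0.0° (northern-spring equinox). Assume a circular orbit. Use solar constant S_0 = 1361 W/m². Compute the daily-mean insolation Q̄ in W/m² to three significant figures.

Q̄ ≈ 330 W/m²

Solar declination: sin δ = sin ε · sin L_s = sin 23.44° × sin 0.0° = 0.00000, so δ = +0.000°.
cos h₀ = −tan(+40.4°) tan(+0.000°) = -0.0000, h₀ = 1.5708 rad.
Bracket: h₀ sin ϕ sin δ + cos ϕ cos δ sin h₀ = 1.5708×0.64812×0.00000 + 0.76154×1.00000×1.00000 = 0.000000 + 0.761540 = 0.761540.
Q̄ = (S_0/π) × [bracket] = (1361/π) × 0.761540 = 329.9 W/m².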